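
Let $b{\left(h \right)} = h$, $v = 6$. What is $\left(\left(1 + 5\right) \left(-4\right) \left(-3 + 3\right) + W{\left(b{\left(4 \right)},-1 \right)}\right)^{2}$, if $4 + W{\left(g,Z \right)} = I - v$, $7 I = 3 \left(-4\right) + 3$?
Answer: $\frac{6241}{49} \approx 127.37$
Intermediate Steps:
$I = - \frac{9}{7}$ ($I = \frac{3 \left(-4\right) + 3}{7} = \frac{-12 + 3}{7} = \frac{1}{7} \left(-9\right) = - \frac{9}{7} \approx -1.2857$)
$W{\left(g,Z \right)} = - \frac{79}{7}$ ($W{\left(g,Z \right)} = -4 - \frac{51}{7} = - \frac{79}{7}$)
$\left(\left(1 + 5\right) \left(-4\right) \left(-3 + 3\right) + W{\left(b{\left(4 \right)},-1 \right)}\right)^{2} = \left(\left(1 + 5\right) \left(-4\right) \left(-3 + 3\right) - \frac{79}{7}\right)^{2} = \left(6 \left(-4\right) 0 - \frac{79}{7}\right)^{2} = \left(\left(-24\right) 0 - \frac{79}{7}\right)^{2} = \left(0 - \frac{79}{7}\right)^{2} = \left(- \frac{79}{7}\right)^{2} = \frac{6241}{49}$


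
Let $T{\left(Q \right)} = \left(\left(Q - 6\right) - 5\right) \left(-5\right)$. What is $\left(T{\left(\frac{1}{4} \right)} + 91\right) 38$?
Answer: $\frac{11001}{2} \approx 5500.5$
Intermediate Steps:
$T{\left(Q \right)} = 55 - 5 Q$ ($T{\left(Q \right)} = \left(\left(Q - 6\right) - 5\right) \left(-5\right) = \left(\left(-6 + Q\right) - 5\right) \left(-5\right) = \left(-11 + Q\right) \left(-5\right) = 55 - 5 Q$)
$\left(T{\left(\frac{1}{4} \right)} + 91\right) 38 = \left(\left(55 - \frac{5}{4}\right) + 91\right) 38 = \left(\frac{215}{4} + 91\right) 38 = \frac{579}{4} \cdot 38 = \frac{11001}{2}$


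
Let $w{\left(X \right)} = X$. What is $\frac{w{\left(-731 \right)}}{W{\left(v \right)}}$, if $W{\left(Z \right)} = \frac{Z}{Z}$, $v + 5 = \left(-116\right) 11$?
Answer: $-731$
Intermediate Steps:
$v = -1281$ ($v = -5 - 1276 = -1281$)
$W{\left(Z \right)} = 1$
$\frac{w{\left(-731 \right)}}{W{\left(v \right)}} = - \frac{731}{1} = \left(-731\right) 1 = -731$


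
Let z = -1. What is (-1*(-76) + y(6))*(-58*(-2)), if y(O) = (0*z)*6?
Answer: 8816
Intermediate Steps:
y(O) = 0 (y(O) = (0*(-1))*6 = 0*6 = 0)
(-1*(-76) + y(6))*(-58*(-2)) = (-1*(-76) + 0)*(-58*(-2)) = (76 + 0)*116 = 76*116 = 8816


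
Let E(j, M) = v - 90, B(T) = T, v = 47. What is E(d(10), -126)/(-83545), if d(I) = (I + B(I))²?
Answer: 43/83545 ≈ 0.00051469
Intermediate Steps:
d(I) = 4*I² (d(I) = (I + I)² = (2*I)² = 4*I²)
E(j, M) = -43 (E(j, M) = 47 - 90 = -43)
E(d(10), -126)/(-83545) = -43/(-83545) = -43*(-1/83545) = 43/83545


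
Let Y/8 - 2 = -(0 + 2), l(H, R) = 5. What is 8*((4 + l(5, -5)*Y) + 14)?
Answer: 144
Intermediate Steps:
Y = 0 (Y = 16 + 8*(-(0 + 2)) = 16 + 8*(-1*2) = 16 + 8*(-2) = 16 - 16 = 0)
8*((4 + l(5, -5)*Y) + 14) = 8*((4 + 5*0) + 14) = 8*((4 + 0) + 14) = 8*(4 + 14) = 8*18 = 144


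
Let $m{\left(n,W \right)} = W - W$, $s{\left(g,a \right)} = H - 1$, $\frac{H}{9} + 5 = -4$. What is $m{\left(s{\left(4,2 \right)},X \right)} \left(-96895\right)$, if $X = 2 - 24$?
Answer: $0$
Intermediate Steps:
$H = -81$ ($H = -45 + 9 \left(-4\right) = -45 - 36 = -81$)
$s{\left(g,a \right)} = -82$ ($s{\left(g,a \right)} = -81 - 1 = -82$)
$X = -22$ ($X = 2 - 24 = -22$)
$m{\left(n,W \right)} = 0$
$m{\left(s{\left(4,2 \right)},X \right)} \left(-96895\right) = 0 \left(-96895\right) = 0$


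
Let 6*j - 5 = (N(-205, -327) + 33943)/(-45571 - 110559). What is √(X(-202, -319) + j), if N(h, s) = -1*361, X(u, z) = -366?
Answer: I*√20030371179585/234195 ≈ 19.11*I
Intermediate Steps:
N(h, s) = -361
j = 186767/234195 (j = ⅚ + ((-361 + 33943)/(-45571 - 110559))/6 = ⅚ + (33582/(-156130))/6 = ⅚ + (33582*(-1/156130))/6 = ⅚ + (⅙)*(-16791/78065) = ⅚ - 5597/156130 = 186767/234195 ≈ 0.79749)
√(X(-202, -319) + j) = √(-366 + 186767/234195) = √(-85528603/234195) = I*√20030371179585/234195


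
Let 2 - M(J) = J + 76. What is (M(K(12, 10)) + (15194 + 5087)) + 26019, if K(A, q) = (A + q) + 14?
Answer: 46190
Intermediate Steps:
K(A, q) = 14 + A + q
M(J) = -74 - J (M(J) = 2 - (J + 76) = 2 - (76 + J) = 2 + (-76 - J) = -74 - J)
(M(K(12, 10)) + (15194 + 5087)) + 26019 = ((-74 - (14 + 12 + 10)) + (15194 + 5087)) + 26019 = ((-74 - 1*36) + 20281) + 26019 = ((-74 - 36) + 20281) + 26019 = (-110 + 20281) + 26019 = 20171 + 26019 = 46190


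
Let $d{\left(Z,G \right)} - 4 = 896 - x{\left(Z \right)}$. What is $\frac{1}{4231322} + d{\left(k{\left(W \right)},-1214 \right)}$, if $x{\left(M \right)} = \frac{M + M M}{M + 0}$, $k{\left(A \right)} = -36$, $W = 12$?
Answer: $\frac{3956286071}{4231322} \approx 935.0$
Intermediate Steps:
$x{\left(M \right)} = \frac{M + M^{2}}{M}$
$d{\left(Z,G \right)} = 899 - Z$ ($d{\left(Z,G \right)} = 4 - \left(-895 + Z\right) = 899 - Z$)
$\frac{1}{4231322} + d{\left(k{\left(W \right)},-1214 \right)} = \frac{1}{4231322} + \left(899 - -36\right) = \frac{1}{4231322} + \left(899 + 36\right) = \frac{1}{4231322} + 935 = \frac{3956286071}{4231322}$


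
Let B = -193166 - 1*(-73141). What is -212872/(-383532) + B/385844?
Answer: 9025488917/36995880252 ≈ 0.24396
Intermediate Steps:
B = -120025 (B = -193166 + 73141 = -120025)
-212872/(-383532) + B/385844 = -212872/(-383532) - 120025/385844 = -212872*(-1/383532) - 120025*1/385844 = 53218/95883 - 120025/385844 = 9025488917/36995880252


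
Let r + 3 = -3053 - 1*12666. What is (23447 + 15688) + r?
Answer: 23413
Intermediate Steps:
r = -15722 (r = -3 + (-3053 - 1*12666) = -3 + (-3053 - 12666) = -3 - 15719 = -15722)
(23447 + 15688) + r = (23447 + 15688) - 15722 = 39135 - 15722 = 23413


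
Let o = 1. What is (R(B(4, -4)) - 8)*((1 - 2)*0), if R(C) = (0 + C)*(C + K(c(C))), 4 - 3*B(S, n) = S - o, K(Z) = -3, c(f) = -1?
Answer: 0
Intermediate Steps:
B(S, n) = 5/3 - S/3 (B(S, n) = 4/3 - (S - 1*1)/3 = 4/3 - (S - 1)/3 = 4/3 - (-1 + S)/3 = 4/3 + (⅓ - S/3) = 5/3 - S/3)
R(C) = C*(-3 + C) (R(C) = (0 + C)*(C - 3) = C*(-3 + C))
(R(B(4, -4)) - 8)*((1 - 2)*0) = ((5/3 - ⅓*4)*(-3 + (5/3 - ⅓*4)) - 8)*((1 - 2)*0) = ((5/3 - 4/3)*(-3 + (5/3 - 4/3)) - 8)*(-1*0) = ((-3 + ⅓)/3 - 8)*0 = ((⅓)*(-8/3) - 8)*0 = (-8/9 - 8)*0 = -80/9*0 = 0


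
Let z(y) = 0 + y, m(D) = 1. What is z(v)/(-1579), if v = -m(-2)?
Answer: 1/1579 ≈ 0.00063331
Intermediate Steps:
v = -1 (v = -1*1 = -1)
z(y) = y
z(v)/(-1579) = -1/(-1579) = -1*(-1/1579) = 1/1579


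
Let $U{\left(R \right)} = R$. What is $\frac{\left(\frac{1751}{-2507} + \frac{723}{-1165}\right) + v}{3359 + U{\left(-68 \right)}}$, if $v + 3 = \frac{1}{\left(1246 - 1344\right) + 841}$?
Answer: $- \frac{9369609008}{7141623574515} \approx -0.001312$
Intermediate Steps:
$v = - \frac{2228}{743}$ ($v = -3 + \frac{1}{\left(1246 - 1344\right) + 841} = -3 + \frac{1}{-98 + 841} = -3 + \frac{1}{743} = - \frac{2228}{743} \approx -2.9987$)
$\frac{\left(\frac{1751}{-2507} + \frac{723}{-1165}\right) + v}{3359 + U{\left(-68 \right)}} = \frac{\left(\frac{1751}{-2507} + \frac{723}{-1165}\right) - \frac{2228}{743}}{3359 - 68} = \frac{\left(1751 \left(- \frac{1}{2507}\right) + 723 \left(- \frac{1}{1165}\right)\right) - \frac{2228}{743}}{3291} = \left(\left(- \frac{1751}{2507} - \frac{723}{1165}\right) - \frac{2228}{743}\right) \frac{1}{3291} = \left(- \frac{3852476}{2920655} - \frac{2228}{743}\right) \frac{1}{3291} = \left(- \frac{9369609008}{2170046665}\right) \frac{1}{3291} = - \frac{9369609008}{7141623574515}$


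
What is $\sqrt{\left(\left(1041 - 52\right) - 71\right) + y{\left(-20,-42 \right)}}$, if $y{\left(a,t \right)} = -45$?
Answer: $3 \sqrt{97} \approx 29.547$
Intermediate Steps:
$\sqrt{\left(\left(1041 - 52\right) - 71\right) + y{\left(-20,-42 \right)}} = \sqrt{\left(\left(1041 - 52\right) - 71\right) - 45} = \sqrt{\left(989 - 71\right) - 45} = \sqrt{918 - 45} = \sqrt{873} = 3 \sqrt{97}$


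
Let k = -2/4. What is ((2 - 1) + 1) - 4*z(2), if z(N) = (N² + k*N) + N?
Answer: -18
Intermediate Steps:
k = -½ (k = -2*¼ = -½ ≈ -0.50000)
z(N) = N² + N/2 (z(N) = (N² - N/2) + N = N² + N/2)
((2 - 1) + 1) - 4*z(2) = ((2 - 1) + 1) - 8*(½ + 2) = (1 + 1) - 8*5/2 = 2 - 4*5 = 2 - 20 = -18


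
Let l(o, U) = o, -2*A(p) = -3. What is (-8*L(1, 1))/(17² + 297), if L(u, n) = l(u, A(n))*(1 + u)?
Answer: -8/293 ≈ -0.027304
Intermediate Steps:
A(p) = 3/2 (A(p) = -½*(-3) = 3/2)
L(u, n) = u*(1 + u)
(-8*L(1, 1))/(17² + 297) = (-8*(1 + 1))/(17² + 297) = (-8*2)/(289 + 297) = -8*2/586 = -16*1/586 = -8/293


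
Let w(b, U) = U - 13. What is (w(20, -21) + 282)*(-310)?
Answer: -76880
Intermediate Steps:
w(b, U) = -13 + U
(w(20, -21) + 282)*(-310) = ((-13 - 21) + 282)*(-310) = (-34 + 282)*(-310) = 248*(-310) = -76880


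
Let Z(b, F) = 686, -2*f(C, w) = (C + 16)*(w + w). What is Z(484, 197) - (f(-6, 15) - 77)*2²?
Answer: 1594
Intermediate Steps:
f(C, w) = -w*(16 + C) (f(C, w) = -(C + 16)*(w + w)/2 = -(16 + C)*2*w/2 = -w*(16 + C))
Z(484, 197) - (f(-6, 15) - 77)*2² = 686 - (-1*15*(16 - 6) - 77)*2² = 686 - (-1*15*10 - 77)*4 = 686 - (-150 - 77)*4 = 686 - (-227)*4 = 686 - 1*(-908) = 686 + 908 = 1594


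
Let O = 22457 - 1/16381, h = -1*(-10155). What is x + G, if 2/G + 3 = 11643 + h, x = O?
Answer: 8017685620982/357023895 ≈ 22457.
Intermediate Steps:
h = 10155
O = 367868116/16381 (O = 22457 - 1*1/16381 = 22457 - 1/16381 = 367868116/16381 ≈ 22457.)
x = 367868116/16381 ≈ 22457.
G = 2/21795 (G = 2/(-3 + (11643 + 10155)) = 2/(-3 + 21798) = 2/21795 ≈ 9.1764e-5)
x + G = 367868116/16381 + 2/21795 = 8017685620982/357023895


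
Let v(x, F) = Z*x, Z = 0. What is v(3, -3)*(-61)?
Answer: 0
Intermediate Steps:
v(x, F) = 0 (v(x, F) = 0*x = 0)
v(3, -3)*(-61) = 0*(-61) = 0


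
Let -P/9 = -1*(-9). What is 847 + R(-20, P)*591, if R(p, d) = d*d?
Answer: 3878398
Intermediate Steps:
P = -81 (P = -(-9)*(-9) = -9*9 = -81)
R(p, d) = d²
847 + R(-20, P)*591 = 847 + (-81)²*591 = 847 + 6561*591 = 847 + 3877551 = 3878398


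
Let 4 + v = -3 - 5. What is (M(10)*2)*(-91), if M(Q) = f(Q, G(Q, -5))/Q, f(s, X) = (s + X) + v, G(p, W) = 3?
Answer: -91/5 ≈ -18.200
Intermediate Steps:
v = -12 (v = -4 + (-3 - 5) = -4 - 8 = -12)
f(s, X) = -12 + X + s (f(s, X) = (s + X) - 12 = (X + s) - 12 = -12 + X + s)
M(Q) = (-9 + Q)/Q (M(Q) = (-12 + 3 + Q)/Q = (-9 + Q)/Q)
(M(10)*2)*(-91) = (((-9 + 10)/10)*2)*(-91) = (((1/10)*1)*2)*(-91) = ((1/10)*2)*(-91) = (1/5)*(-91) = -91/5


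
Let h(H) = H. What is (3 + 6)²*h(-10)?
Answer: -810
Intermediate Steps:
(3 + 6)²*h(-10) = (3 + 6)²*(-10) = 9²*(-10) = 81*(-10) = -810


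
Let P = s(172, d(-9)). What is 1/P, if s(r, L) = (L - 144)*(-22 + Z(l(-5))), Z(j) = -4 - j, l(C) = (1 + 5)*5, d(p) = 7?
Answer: 1/7672 ≈ 0.00013034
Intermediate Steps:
l(C) = 30 (l(C) = 6*5 = 30)
s(r, L) = 8064 - 56*L (s(r, L) = (L - 144)*(-22 + (-4 - 1*30)) = (-144 + L)*(-22 + (-4 - 30)) = (-144 + L)*(-22 - 34) = (-144 + L)*(-56) = 8064 - 56*L)
P = 7672 (P = 8064 - 56*7 = 8064 - 392 = 7672)
1/P = 1/7672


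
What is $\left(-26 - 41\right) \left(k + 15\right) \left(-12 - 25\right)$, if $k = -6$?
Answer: $22311$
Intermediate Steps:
$\left(-26 - 41\right) \left(k + 15\right) \left(-12 - 25\right) = \left(-26 - 41\right) \left(-6 + 15\right) \left(-12 - 25\right) = - 67 \cdot 9 \left(-37\right) = \left(-67\right) \left(-333\right) = 22311$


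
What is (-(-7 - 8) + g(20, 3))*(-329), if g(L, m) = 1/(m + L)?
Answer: -113834/23 ≈ -4949.3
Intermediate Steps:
g(L, m) = 1/(L + m)
(-(-7 - 8) + g(20, 3))*(-329) = (-(-7 - 8) + 1/(20 + 3))*(-329) = (-1*(-15) + 1/23)*(-329) = (15 + 1/23)*(-329) = (346/23)*(-329) = -113834/23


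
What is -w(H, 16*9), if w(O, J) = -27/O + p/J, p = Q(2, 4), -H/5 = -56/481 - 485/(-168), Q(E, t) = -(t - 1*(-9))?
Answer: -299629499/161191440 ≈ -1.8588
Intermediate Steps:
Q(E, t) = -9 - t (Q(E, t) = -(t + 9) = -(9 + t) = -9 - t)
H = -1119385/80808 (H = -5*(-56/481 - 485/(-168)) = -5*(-56*1/481 - 485*(-1/168)) = -5*(-56/481 + 485/168) = -5*223877/80808 = -1119385/80808 ≈ -13.852)
p = -13 (p = -9 - 1*4 = -9 - 4 = -13)
w(O, J) = -27/O - 13/J
-w(H, 16*9) = -(-27/(-1119385/80808) - 13/(16*9)) = -(-27*(-80808/1119385) - 13/144) = -(2181816/1119385 - 13*1/144) = -(2181816/1119385 - 13/144) = -1*299629499/161191440 = -299629499/161191440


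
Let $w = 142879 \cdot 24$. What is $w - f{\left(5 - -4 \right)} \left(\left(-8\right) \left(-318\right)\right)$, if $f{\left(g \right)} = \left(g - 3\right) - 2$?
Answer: $3418920$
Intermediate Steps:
$f{\left(g \right)} = -5 + g$ ($f{\left(g \right)} = \left(-3 + g\right) - 2 = -5 + g$)
$w = 3429096$
$w - f{\left(5 - -4 \right)} \left(\left(-8\right) \left(-318\right)\right) = 3429096 - \left(-5 + \left(5 - -4\right)\right) \left(\left(-8\right) \left(-318\right)\right) = 3429096 - \left(-5 + \left(5 + 4\right)\right) 2544 = 3429096 - \left(-5 + 9\right) 2544 = 3429096 - 4 \cdot 2544 = 3429096 - 10176 = 3418920$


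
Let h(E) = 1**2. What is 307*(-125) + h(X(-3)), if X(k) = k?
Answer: -38374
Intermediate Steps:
h(E) = 1
307*(-125) + h(X(-3)) = 307*(-125) + 1 = -38375 + 1 = -38374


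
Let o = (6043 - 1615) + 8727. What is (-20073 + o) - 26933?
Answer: -33851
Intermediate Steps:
o = 13155 (o = 4428 + 8727 = 13155)
(-20073 + o) - 26933 = (-20073 + 13155) - 26933 = -6918 - 26933 = -33851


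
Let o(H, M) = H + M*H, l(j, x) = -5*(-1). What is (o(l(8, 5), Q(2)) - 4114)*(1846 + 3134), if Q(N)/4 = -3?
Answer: -20761620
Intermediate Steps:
l(j, x) = 5
Q(N) = -12 (Q(N) = 4*(-3) = -12)
o(H, M) = H + H*M
(o(l(8, 5), Q(2)) - 4114)*(1846 + 3134) = (5*(1 - 12) - 4114)*(1846 + 3134) = (5*(-11) - 4114)*4980 = (-55 - 4114)*4980 = -4169*4980 = -20761620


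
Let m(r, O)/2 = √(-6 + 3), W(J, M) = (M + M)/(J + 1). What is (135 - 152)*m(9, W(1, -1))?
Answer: -34*I*√3 ≈ -58.89*I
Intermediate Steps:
W(J, M) = 2*M/(1 + J) (W(J, M) = (2*M)/(1 + J) = 2*M/(1 + J))
m(r, O) = 2*I*√3 (m(r, O) = 2*√(-6 + 3) = 2*√(-3) = 2*(I*√3) = 2*I*√3)
(135 - 152)*m(9, W(1, -1)) = (135 - 152)*(2*I*√3) = -34*I*√3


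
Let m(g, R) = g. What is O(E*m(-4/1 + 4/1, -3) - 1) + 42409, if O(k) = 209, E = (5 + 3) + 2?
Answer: 42618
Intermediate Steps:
E = 10 (E = 8 + 2 = 10)
O(E*m(-4/1 + 4/1, -3) - 1) + 42409 = 209 + 42409 = 42618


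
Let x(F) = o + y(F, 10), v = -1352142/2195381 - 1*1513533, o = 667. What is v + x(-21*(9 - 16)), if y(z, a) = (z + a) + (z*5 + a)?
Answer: -3319338390426/2195381 ≈ -1.5120e+6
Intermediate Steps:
v = -3322782943215/2195381 (v = -1352142*1/2195381 - 1513533 = -1352142/2195381 - 1513533 = -3322782943215/2195381 ≈ -1.5135e+6)
y(z, a) = 2*a + 6*z (y(z, a) = (a + z) + (5*z + a) = (a + z) + (a + 5*z) = 2*a + 6*z)
x(F) = 687 + 6*F (x(F) = 667 + (2*10 + 6*F) = 667 + (20 + 6*F) = 687 + 6*F)
v + x(-21*(9 - 16)) = -3322782943215/2195381 + (687 + 6*(-21*(9 - 16))) = -3322782943215/2195381 + (687 + 6*(-21*(-7))) = -3322782943215/2195381 + (687 + 6*147) = -3322782943215/2195381 + (687 + 882) = -3322782943215/2195381 + 1569 = -3319338390426/2195381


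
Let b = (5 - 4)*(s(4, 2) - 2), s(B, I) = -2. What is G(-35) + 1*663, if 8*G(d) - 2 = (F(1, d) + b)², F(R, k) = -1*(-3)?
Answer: 5307/8 ≈ 663.38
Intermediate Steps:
F(R, k) = 3
b = -4 (b = (5 - 4)*(-2 - 2) = 1*(-4) = -4)
G(d) = 3/8 (G(d) = ¼ + (3 - 4)²/8 = ¼ + (⅛)*(-1)² = ¼ + (⅛)*1 = ¼ + ⅛ = 3/8)
G(-35) + 1*663 = 3/8 + 1*663 = 3/8 + 663 = 5307/8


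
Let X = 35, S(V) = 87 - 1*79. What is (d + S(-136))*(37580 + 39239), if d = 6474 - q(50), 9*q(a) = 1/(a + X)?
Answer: 380924603051/765 ≈ 4.9794e+8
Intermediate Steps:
S(V) = 8 (S(V) = 87 - 79 = 8)
q(a) = 1/(9*(35 + a)) (q(a) = 1/(9*(a + 35)) = 1/(9*(35 + a)))
d = 4952609/765 (d = 6474 - 1/(9*(35 + 50)) = 6474 - 1/(9*85) = 6474 - 1*1/765 = 6474 - 1/765 = 4952609/765 ≈ 6474.0)
(d + S(-136))*(37580 + 39239) = (4952609/765 + 8)*(37580 + 39239) = (4958729/765)*76819 = 380924603051/765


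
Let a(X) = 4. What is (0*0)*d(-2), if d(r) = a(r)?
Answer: 0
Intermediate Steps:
d(r) = 4
(0*0)*d(-2) = (0*0)*4 = 0*4 = 0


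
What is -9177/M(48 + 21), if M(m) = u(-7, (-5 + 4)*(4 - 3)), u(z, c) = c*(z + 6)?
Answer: -9177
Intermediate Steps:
u(z, c) = c*(6 + z)
M(m) = 1 (M(m) = ((-5 + 4)*(4 - 3))*(6 - 7) = -1*1*(-1) = -1*(-1) = 1)
-9177/M(48 + 21) = -9177/1 = -9177*1 = -9177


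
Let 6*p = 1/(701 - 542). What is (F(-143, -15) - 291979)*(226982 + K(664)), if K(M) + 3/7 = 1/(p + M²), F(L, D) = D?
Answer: -195140359331004209522/2944303495 ≈ -6.6277e+10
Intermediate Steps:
p = 1/954 (p = 1/(6*(701 - 542)) = (⅙)/159 = (⅙)*(1/159) = 1/954 ≈ 0.0010482)
K(M) = -3/7 + 1/(1/954 + M²)
(F(-143, -15) - 291979)*(226982 + K(664)) = (-15 - 291979)*(226982 + 3*(2225 - 954*664²)/(7*(1 + 954*664²))) = -291994*(226982 + 3*(2225 - 954*440896)/(7*(1 + 954*440896))) = -291994*(226982 + 3*(2225 - 420614784)/(7*(1 + 420614784))) = -291994*(226982 + (3/7)*(-420612559)/420614785) = -291994*(226982 + (3/7)*(1/420614785)*(-420612559)) = -291994*(226982 - 1261837677/2944303495) = -291994*668302634064413/2944303495 = -195140359331004209522/2944303495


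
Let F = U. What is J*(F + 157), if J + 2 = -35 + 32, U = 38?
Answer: -975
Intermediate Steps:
F = 38
J = -5 (J = -2 + (-35 + 32) = -2 - 3 = -5)
J*(F + 157) = -5*(38 + 157) = -5*195 = -975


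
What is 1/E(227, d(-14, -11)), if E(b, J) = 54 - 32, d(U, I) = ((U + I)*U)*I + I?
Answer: 1/22 ≈ 0.045455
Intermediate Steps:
d(U, I) = I + I*U*(I + U) (d(U, I) = ((I + U)*U)*I + I = (U*(I + U))*I + I = I*U*(I + U) + I = I + I*U*(I + U))
E(b, J) = 22
1/E(227, d(-14, -11)) = 1/22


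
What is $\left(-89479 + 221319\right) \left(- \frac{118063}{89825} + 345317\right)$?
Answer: $\frac{817882135190016}{17965} \approx 4.5526 \cdot 10^{10}$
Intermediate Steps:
$\left(-89479 + 221319\right) \left(- \frac{118063}{89825} + 345317\right) = 131840 \left(\left(-118063\right) \frac{1}{89825} + 345317\right) = 131840 \left(- \frac{118063}{89825} + 345317\right) = 131840 \cdot \frac{31017981462}{89825} = \frac{817882135190016}{17965}$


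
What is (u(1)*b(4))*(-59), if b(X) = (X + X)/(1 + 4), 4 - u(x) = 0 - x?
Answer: -472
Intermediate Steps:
u(x) = 4 + x (u(x) = 4 - (0 - x) = 4 - (-1)*x = 4 + x)
b(X) = 2*X/5 (b(X) = (2*X)/5 = 2*X/5)
(u(1)*b(4))*(-59) = ((4 + 1)*((⅖)*4))*(-59) = (5*(8/5))*(-59) = 8*(-59) = -472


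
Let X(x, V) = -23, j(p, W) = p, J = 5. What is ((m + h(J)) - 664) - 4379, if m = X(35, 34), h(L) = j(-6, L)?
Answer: -5072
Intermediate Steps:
h(L) = -6
m = -23
((m + h(J)) - 664) - 4379 = ((-23 - 6) - 664) - 4379 = (-29 - 664) - 4379 = -693 - 4379 = -5072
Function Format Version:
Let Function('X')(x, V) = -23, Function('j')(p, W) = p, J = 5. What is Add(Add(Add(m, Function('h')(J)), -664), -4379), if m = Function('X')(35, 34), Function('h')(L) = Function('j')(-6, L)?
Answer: -5072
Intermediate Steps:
Function('h')(L) = -6
m = -23
Add(Add(Add(m, Function('h')(J)), -664), -4379) = Add(Add(Add(-23, -6), -664), -4379) = Add(Add(-29, -664), -4379) = Add(-693, -4379) = -5072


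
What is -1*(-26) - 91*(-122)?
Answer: 11128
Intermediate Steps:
-1*(-26) - 91*(-122) = 26 + 11102 = 11128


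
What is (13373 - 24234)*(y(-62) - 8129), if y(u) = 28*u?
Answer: 107143765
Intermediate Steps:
(13373 - 24234)*(y(-62) - 8129) = (13373 - 24234)*(28*(-62) - 8129) = -10861*(-1736 - 8129) = -10861*(-9865) = 107143765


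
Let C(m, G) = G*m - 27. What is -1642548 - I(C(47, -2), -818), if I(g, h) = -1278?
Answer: -1641270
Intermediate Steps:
C(m, G) = -27 + G*m
-1642548 - I(C(47, -2), -818) = -1642548 - 1*(-1278) = -1642548 + 1278 = -1641270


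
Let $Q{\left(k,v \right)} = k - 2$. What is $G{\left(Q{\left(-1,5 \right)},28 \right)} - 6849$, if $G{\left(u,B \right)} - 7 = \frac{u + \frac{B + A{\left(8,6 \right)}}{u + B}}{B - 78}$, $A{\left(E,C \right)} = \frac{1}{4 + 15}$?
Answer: $- \frac{81248304}{11875} \approx -6842.0$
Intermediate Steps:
$Q{\left(k,v \right)} = -2 + k$
$A{\left(E,C \right)} = \frac{1}{19}$
$G{\left(u,B \right)} = 7 + \frac{u + \frac{\frac{1}{19} + B}{B + u}}{-78 + B}$ ($G{\left(u,B \right)} = 7 + \frac{u + \frac{B + \frac{1}{19}}{u + B}}{B - 78} = 7 + \frac{u + \frac{\frac{1}{19} + B}{B + u}}{-78 + B}$)
$G{\left(Q{\left(-1,5 \right)},28 \right)} - 6849 = \frac{\frac{1}{19} + \left(-2 - 1\right)^{2} - 546 \left(-2 - 1\right) - 15260 + 7 \cdot 28^{2} + 8 \cdot 28 \left(-2 - 1\right)}{28^{2} - 2184 - 78 \left(-2 - 1\right) + 28 \left(-2 - 1\right)} - 6849 = \frac{\frac{1}{19} + \left(-3\right)^{2} - -1638 - 15260 + 7 \cdot 784 + 8 \cdot 28 \left(-3\right)}{784 - 2184 - -234 + 28 \left(-3\right)} - 6849 = \frac{\frac{1}{19} + 9 + 1638 - 15260 + 5488 - 672}{784 - 2184 + 234 - 84} - 6849 = \frac{1}{-1250} \left(- \frac{167142}{19}\right) - 6849 = \left(- \frac{1}{1250}\right) \left(- \frac{167142}{19}\right) - 6849 = \frac{83571}{11875} - 6849 = - \frac{81248304}{11875}$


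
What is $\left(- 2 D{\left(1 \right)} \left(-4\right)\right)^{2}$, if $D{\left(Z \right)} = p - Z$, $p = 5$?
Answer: $1024$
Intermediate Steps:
$D{\left(Z \right)} = 5 - Z$
$\left(- 2 D{\left(1 \right)} \left(-4\right)\right)^{2} = \left(- 2 \left(5 - 1\right) \left(-4\right)\right)^{2} = \left(\left(-2\right) 4 \left(-4\right)\right)^{2} = \left(\left(-8\right) \left(-4\right)\right)^{2} = 32^{2} = 1024$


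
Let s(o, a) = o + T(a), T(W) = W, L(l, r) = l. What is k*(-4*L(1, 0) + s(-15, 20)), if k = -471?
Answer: -471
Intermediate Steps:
s(o, a) = a + o (s(o, a) = o + a = a + o)
k*(-4*L(1, 0) + s(-15, 20)) = -471*(-4*1 + (20 - 15)) = -471*(-4 + 5) = -471*1 = -471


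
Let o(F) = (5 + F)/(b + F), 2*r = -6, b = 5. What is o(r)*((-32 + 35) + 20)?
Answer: 23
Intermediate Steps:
r = -3 (r = (½)*(-6) = -3)
o(F) = 1 (o(F) = (5 + F)/(5 + F) = 1)
o(r)*((-32 + 35) + 20) = 1*((-32 + 35) + 20) = 1*(3 + 20) = 1*23 = 23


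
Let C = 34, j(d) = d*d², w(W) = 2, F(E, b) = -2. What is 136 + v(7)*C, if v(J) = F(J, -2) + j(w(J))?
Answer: 340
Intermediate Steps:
j(d) = d³
v(J) = 6 (v(J) = -2 + 2³ = -2 + 8 = 6)
136 + v(7)*C = 136 + 6*34 = 136 + 204 = 340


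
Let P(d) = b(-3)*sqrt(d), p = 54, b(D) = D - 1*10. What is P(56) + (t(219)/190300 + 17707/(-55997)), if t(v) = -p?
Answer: -1686332969/5328114550 - 26*sqrt(14) ≈ -97.600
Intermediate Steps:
b(D) = -10 + D (b(D) = D - 10 = -10 + D)
t(v) = -54 (t(v) = -1*54 = -54)
P(d) = -13*sqrt(d) (P(d) = (-10 - 3)*sqrt(d) = -13*sqrt(d))
P(56) + (t(219)/190300 + 17707/(-55997)) = -26*sqrt(14) + (-54/190300 + 17707/(-55997)) = -26*sqrt(14) + (-54*1/190300 + 17707*(-1/55997)) = -26*sqrt(14) + (-27/95150 - 17707/55997) = -26*sqrt(14) - 1686332969/5328114550 = -1686332969/5328114550 - 26*sqrt(14)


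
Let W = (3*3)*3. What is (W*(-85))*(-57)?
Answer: 130815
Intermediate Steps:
W = 27 (W = 9*3 = 27)
(W*(-85))*(-57) = (27*(-85))*(-57) = -2295*(-57) = 130815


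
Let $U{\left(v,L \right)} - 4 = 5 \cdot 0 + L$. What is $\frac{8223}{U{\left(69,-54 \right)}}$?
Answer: $- \frac{8223}{50} \approx -164.46$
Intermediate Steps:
$U{\left(v,L \right)} = 4 + L$ ($U{\left(v,L \right)} = 4 + \left(5 \cdot 0 + L\right) = 4 + \left(0 + L\right) = 4 + L$)
$\frac{8223}{U{\left(69,-54 \right)}} = \frac{8223}{4 - 54} = \frac{8223}{-50} = 8223 \left(- \frac{1}{50}\right) = - \frac{8223}{50}$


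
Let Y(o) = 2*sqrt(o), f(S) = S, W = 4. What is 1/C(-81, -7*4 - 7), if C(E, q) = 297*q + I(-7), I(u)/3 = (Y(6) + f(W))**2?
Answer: -3425/35187267 - 16*sqrt(6)/35187267 ≈ -9.8450e-5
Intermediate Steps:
I(u) = 3*(4 + 2*sqrt(6))**2 (I(u) = 3*(2*sqrt(6) + 4)**2 = 3*(4 + 2*sqrt(6))**2)
C(E, q) = 120 + 48*sqrt(6) + 297*q (C(E, q) = 297*q + (120 + 48*sqrt(6)) = 120 + 48*sqrt(6) + 297*q)
1/C(-81, -7*4 - 7) = 1/(120 + 48*sqrt(6) + 297*(-7*4 - 7)) = 1/(120 + 48*sqrt(6) + 297*(-28 - 7)) = 1/(120 + 48*sqrt(6) + 297*(-35)) = 1/(120 + 48*sqrt(6) - 10395) = 1/(-10275 + 48*sqrt(6))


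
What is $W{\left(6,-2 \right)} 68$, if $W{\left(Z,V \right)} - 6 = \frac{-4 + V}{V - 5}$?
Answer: $\frac{3264}{7} \approx 466.29$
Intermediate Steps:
$W{\left(Z,V \right)} = 6 + \frac{-4 + V}{-5 + V}$ ($W{\left(Z,V \right)} = 6 + \frac{-4 + V}{V - 5} = 6 + \frac{-4 + V}{-5 + V}$)
$W{\left(6,-2 \right)} 68 = \frac{-34 + 7 \left(-2\right)}{-5 - 2} \cdot 68 = \frac{-34 - 14}{-7} \cdot 68 = \left(- \frac{1}{7}\right) \left(-48\right) 68 = \frac{48}{7} \cdot 68 = \frac{3264}{7}$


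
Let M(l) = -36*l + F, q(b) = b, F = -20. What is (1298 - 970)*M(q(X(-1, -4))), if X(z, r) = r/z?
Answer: -53792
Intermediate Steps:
M(l) = -20 - 36*l (M(l) = -36*l - 20 = -20 - 36*l)
(1298 - 970)*M(q(X(-1, -4))) = (1298 - 970)*(-20 - (-144)/(-1)) = 328*(-20 - (-144)*(-1)) = 328*(-20 - 36*4) = 328*(-20 - 144) = 328*(-164) = -53792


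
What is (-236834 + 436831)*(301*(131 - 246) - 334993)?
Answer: -73920491176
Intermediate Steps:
(-236834 + 436831)*(301*(131 - 246) - 334993) = 199997*(301*(-115) - 334993) = 199997*(-34615 - 334993) = 199997*(-369608) = -73920491176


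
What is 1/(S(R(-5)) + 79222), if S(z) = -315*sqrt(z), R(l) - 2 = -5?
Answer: 79222/6276422959 + 315*I*sqrt(3)/6276422959 ≈ 1.2622e-5 + 8.6928e-8*I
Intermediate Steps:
R(l) = -3 (R(l) = 2 - 5 = -3)
1/(S(R(-5)) + 79222) = 1/(-315*I*sqrt(3) + 79222) = 1/(79222 - 315*I*sqrt(3))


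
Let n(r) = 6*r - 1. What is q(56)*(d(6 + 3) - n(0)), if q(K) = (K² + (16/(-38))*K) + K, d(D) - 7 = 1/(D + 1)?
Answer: 487620/19 ≈ 25664.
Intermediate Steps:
d(D) = 7 + 1/(1 + D) (d(D) = 7 + 1/(D + 1) = 7 + 1/(1 + D))
n(r) = -1 + 6*r
q(K) = K² + 11*K/19 (q(K) = (K² + (16*(-1/38))*K) + K = (K² - 8*K/19) + K = K² + 11*K/19)
q(56)*(d(6 + 3) - n(0)) = ((1/19)*56*(11 + 19*56))*((8 + 7*(6 + 3))/(1 + (6 + 3)) - (-1 + 6*0)) = ((1/19)*56*(11 + 1064))*((8 + 7*9)/(1 + 9) - (-1 + 0)) = ((1/19)*56*1075)*((8 + 63)/10 - 1*(-1)) = 60200*((⅒)*71 + 1)/19 = 60200*(71/10 + 1)/19 = (60200/19)*(81/10) = 487620/19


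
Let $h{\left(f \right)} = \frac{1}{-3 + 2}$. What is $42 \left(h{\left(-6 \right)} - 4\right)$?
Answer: $-210$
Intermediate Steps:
$h{\left(f \right)} = -1$ ($h{\left(f \right)} = \frac{1}{-1} = -1$)
$42 \left(h{\left(-6 \right)} - 4\right) = 42 \left(-1 - 4\right) = 42 \left(-5\right) = -210$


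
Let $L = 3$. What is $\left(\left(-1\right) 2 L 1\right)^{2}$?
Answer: $36$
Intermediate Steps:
$\left(\left(-1\right) 2 L 1\right)^{2} = \left(\left(-1\right) 2 \cdot 3 \cdot 1\right)^{2} = \left(\left(-2\right) 3 \cdot 1\right)^{2} = \left(\left(-6\right) 1\right)^{2} = \left(-6\right)^{2} = 36$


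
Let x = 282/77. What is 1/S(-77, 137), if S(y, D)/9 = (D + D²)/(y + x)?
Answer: -5647/13101858 ≈ -0.00043101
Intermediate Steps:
x = 282/77 (x = 282*(1/77) = 282/77 ≈ 3.6623)
S(y, D) = 9*(D + D²)/(282/77 + y) (S(y, D) = 9*((D + D²)/(y + 282/77)) = 9*((D + D²)/(282/77 + y)) = 9*(D + D²)/(282/77 + y))
1/S(-77, 137) = 1/(693*137*(1 + 137)/(282 + 77*(-77))) = 1/(693*137*138/(282 - 5929)) = 1/(693*137*138/(-5647)) = 1/(693*137*(-1/5647)*138) = 1/(-13101858/5647) = -5647/13101858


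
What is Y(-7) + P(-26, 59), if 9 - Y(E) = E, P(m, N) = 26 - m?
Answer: 68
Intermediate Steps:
Y(E) = 9 - E
Y(-7) + P(-26, 59) = (9 - 1*(-7)) + (26 - 1*(-26)) = (9 + 7) + (26 + 26) = 16 + 52 = 68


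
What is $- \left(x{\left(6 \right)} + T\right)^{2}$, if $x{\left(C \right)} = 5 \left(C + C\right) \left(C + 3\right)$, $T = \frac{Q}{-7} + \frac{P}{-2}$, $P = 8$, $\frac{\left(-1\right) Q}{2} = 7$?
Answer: $-289444$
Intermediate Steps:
$Q = -14$ ($Q = \left(-2\right) 7 = -14$)
$T = -2$ ($T = - \frac{14}{-7} + \frac{8}{-2} = \left(-14\right) \left(- \frac{1}{7}\right) + 8 \left(- \frac{1}{2}\right) = 2 - 4 = -2$)
$x{\left(C \right)} = 10 C \left(3 + C\right)$ ($x{\left(C \right)} = 5 \cdot 2 C \left(3 + C\right) = 10 C \left(3 + C\right)$)
$- \left(x{\left(6 \right)} + T\right)^{2} = - \left(10 \cdot 6 \left(3 + 6\right) - 2\right)^{2} = - \left(10 \cdot 6 \cdot 9 - 2\right)^{2} = - \left(540 - 2\right)^{2} = - 538^{2} = \left(-1\right) 289444 = -289444$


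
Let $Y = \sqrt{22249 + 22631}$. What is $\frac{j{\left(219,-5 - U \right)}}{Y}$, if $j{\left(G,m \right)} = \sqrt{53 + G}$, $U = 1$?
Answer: $\frac{\sqrt{165}}{165} \approx 0.07785$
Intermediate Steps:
$Y = 4 \sqrt{2805}$ ($Y = \sqrt{44880} = 4 \sqrt{2805} \approx 211.85$)
$\frac{j{\left(219,-5 - U \right)}}{Y} = \frac{\sqrt{53 + 219}}{4 \sqrt{2805}} = \sqrt{272} \frac{\sqrt{2805}}{11220} = 4 \sqrt{17} \frac{\sqrt{2805}}{11220} = \frac{\sqrt{165}}{165}$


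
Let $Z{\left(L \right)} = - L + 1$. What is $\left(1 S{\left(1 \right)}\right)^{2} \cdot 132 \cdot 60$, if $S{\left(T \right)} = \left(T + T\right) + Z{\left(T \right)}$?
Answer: $31680$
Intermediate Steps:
$Z{\left(L \right)} = 1 - L$
$S{\left(T \right)} = 1 + T$ ($S{\left(T \right)} = \left(T + T\right) - \left(-1 + T\right) = 2 T - \left(-1 + T\right) = 1 + T$)
$\left(1 S{\left(1 \right)}\right)^{2} \cdot 132 \cdot 60 = \left(1 \left(1 + 1\right)\right)^{2} \cdot 132 \cdot 60 = \left(1 \cdot 2\right)^{2} \cdot 132 \cdot 60 = 2^{2} \cdot 132 \cdot 60 = 4 \cdot 132 \cdot 60 = 528 \cdot 60 = 31680$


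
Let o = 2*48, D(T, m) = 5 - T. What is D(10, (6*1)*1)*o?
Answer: -480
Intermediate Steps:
o = 96
D(10, (6*1)*1)*o = (5 - 1*10)*96 = (5 - 10)*96 = -5*96 = -480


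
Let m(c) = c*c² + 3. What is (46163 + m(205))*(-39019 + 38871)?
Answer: -1281871068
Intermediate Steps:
m(c) = 3 + c³ (m(c) = c³ + 3 = 3 + c³)
(46163 + m(205))*(-39019 + 38871) = (46163 + (3 + 205³))*(-39019 + 38871) = (46163 + (3 + 8615125))*(-148) = (46163 + 8615128)*(-148) = 8661291*(-148) = -1281871068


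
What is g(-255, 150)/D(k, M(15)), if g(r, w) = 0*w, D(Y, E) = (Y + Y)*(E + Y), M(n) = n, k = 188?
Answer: 0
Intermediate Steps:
D(Y, E) = 2*Y*(E + Y) (D(Y, E) = (2*Y)*(E + Y) = 2*Y*(E + Y))
g(r, w) = 0
g(-255, 150)/D(k, M(15)) = 0/((2*188*(15 + 188))) = 0/((2*188*203)) = 0/76328 = 0*(1/76328) = 0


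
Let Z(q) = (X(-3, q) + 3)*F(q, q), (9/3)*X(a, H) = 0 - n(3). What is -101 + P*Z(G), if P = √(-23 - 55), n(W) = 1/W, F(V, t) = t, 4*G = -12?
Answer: -101 - 26*I*√78/3 ≈ -101.0 - 76.542*I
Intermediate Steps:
G = -3 (G = (¼)*(-12) = -3)
X(a, H) = -⅑ (X(a, H) = (0 - 1/3)/3 = (0 - 1*⅓)/3 = (0 - ⅓)/3 = (⅓)*(-⅓) = -⅑)
P = I*√78 (P = √(-78) = I*√78 ≈ 8.8318*I)
Z(q) = 26*q/9 (Z(q) = (-⅑ + 3)*q = 26*q/9)
-101 + P*Z(G) = -101 + (I*√78)*((26/9)*(-3)) = -101 + (I*√78)*(-26/3) = -101 - 26*I*√78/3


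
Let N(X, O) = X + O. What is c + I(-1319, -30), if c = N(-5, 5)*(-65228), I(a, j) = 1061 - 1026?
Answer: 35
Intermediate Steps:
N(X, O) = O + X
I(a, j) = 35
c = 0 (c = (5 - 5)*(-65228) = 0*(-65228) = 0)
c + I(-1319, -30) = 0 + 35 = 35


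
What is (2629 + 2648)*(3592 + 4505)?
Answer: 42727869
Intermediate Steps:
(2629 + 2648)*(3592 + 4505) = 5277*8097 = 42727869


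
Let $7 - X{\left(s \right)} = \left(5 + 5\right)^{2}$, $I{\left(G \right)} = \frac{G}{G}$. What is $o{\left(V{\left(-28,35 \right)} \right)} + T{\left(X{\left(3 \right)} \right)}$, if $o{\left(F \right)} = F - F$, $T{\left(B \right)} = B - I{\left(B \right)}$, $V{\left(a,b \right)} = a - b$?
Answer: $-94$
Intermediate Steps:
$I{\left(G \right)} = 1$
$X{\left(s \right)} = -93$ ($X{\left(s \right)} = 7 - \left(5 + 5\right)^{2} = 7 - 10^{2} = 7 - 100 = -93$)
$T{\left(B \right)} = -1 + B$ ($T{\left(B \right)} = B - 1 = -1 + B$)
$o{\left(F \right)} = 0$
$o{\left(V{\left(-28,35 \right)} \right)} + T{\left(X{\left(3 \right)} \right)} = 0 - 94 = -94$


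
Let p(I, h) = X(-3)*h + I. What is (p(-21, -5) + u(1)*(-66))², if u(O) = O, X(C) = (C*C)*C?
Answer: 2304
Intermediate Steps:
X(C) = C³ (X(C) = C²*C = C³)
p(I, h) = I - 27*h (p(I, h) = (-3)³*h + I = -27*h + I = I - 27*h)
(p(-21, -5) + u(1)*(-66))² = ((-21 - 27*(-5)) + 1*(-66))² = ((-21 + 135) - 66)² = (114 - 66)² = 48² = 2304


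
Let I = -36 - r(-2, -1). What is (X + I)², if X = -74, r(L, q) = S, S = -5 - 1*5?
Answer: 10000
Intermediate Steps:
S = -10 (S = -5 - 5 = -10)
r(L, q) = -10
I = -26 (I = -36 - 1*(-10) = -36 + 10 = -26)
(X + I)² = (-74 - 26)² = (-100)² = 10000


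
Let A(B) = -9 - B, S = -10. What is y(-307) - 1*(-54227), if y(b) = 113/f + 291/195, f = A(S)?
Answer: 3532197/65 ≈ 54342.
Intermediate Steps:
f = 1 (f = -9 - 1*(-10) = -9 + 10 = 1)
y(b) = 7442/65 (y(b) = 113/1 + 291/195 = 113*1 + 291*(1/195) = 113 + 97/65 = 7442/65)
y(-307) - 1*(-54227) = 7442/65 - 1*(-54227) = 7442/65 + 54227 = 3532197/65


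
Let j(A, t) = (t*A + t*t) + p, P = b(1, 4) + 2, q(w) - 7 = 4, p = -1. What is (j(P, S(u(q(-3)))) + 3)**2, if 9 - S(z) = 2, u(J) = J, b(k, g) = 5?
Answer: 10000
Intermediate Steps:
q(w) = 11 (q(w) = 7 + 4 = 11)
P = 7 (P = 5 + 2 = 7)
S(z) = 7 (S(z) = 9 - 1*2 = 9 - 2 = 7)
j(A, t) = -1 + t**2 + A*t (j(A, t) = (t*A + t*t) - 1 = (A*t + t**2) - 1 = (t**2 + A*t) - 1 = -1 + t**2 + A*t)
(j(P, S(u(q(-3)))) + 3)**2 = ((-1 + 7**2 + 7*7) + 3)**2 = ((-1 + 49 + 49) + 3)**2 = (97 + 3)**2 = 100**2 = 10000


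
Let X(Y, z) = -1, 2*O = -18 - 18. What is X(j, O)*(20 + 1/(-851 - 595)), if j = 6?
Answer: -28919/1446 ≈ -19.999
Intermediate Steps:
O = -18 (O = (-18 - 18)/2 = (½)*(-36) = -18)
X(j, O)*(20 + 1/(-851 - 595)) = -(20 + 1/(-851 - 595)) = -(20 + 1/(-1446)) = -(20 - 1/1446) = -1*28919/1446 = -28919/1446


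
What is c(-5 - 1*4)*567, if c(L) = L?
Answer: -5103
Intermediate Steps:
c(-5 - 1*4)*567 = (-5 - 1*4)*567 = (-5 - 4)*567 = -9*567 = -5103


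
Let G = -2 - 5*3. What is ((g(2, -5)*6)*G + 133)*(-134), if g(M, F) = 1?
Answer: -4154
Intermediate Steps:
G = -17 (G = -2 - 15 = -17)
((g(2, -5)*6)*G + 133)*(-134) = ((1*6)*(-17) + 133)*(-134) = (6*(-17) + 133)*(-134) = (-102 + 133)*(-134) = 31*(-134) = -4154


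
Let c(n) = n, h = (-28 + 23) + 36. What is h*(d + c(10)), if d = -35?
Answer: -775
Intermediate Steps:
h = 31 (h = -5 + 36 = 31)
h*(d + c(10)) = 31*(-35 + 10) = 31*(-25) = -775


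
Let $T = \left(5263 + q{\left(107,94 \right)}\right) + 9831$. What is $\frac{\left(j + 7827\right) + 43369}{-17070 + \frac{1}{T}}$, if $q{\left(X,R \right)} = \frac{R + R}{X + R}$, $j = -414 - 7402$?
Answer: $- \frac{14624275240}{5754642171} \approx -2.5413$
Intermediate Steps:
$j = -7816$ ($j = -414 - 7402 = -7816$)
$q{\left(X,R \right)} = \frac{2 R}{R + X}$
$T = \frac{3034082}{201}$ ($T = \left(5263 + 2 \cdot 94 \frac{1}{94 + 107}\right) + 9831 = \left(5263 + 2 \cdot 94 \cdot \frac{1}{201}\right) + 9831 = \left(5263 + \frac{188}{201}\right) + 9831 = \frac{1058051}{201} + 9831 = \frac{3034082}{201} \approx 15095.0$)
$\frac{\left(j + 7827\right) + 43369}{-17070 + \frac{1}{T}} = \frac{\left(-7816 + 7827\right) + 43369}{-17070 + \frac{1}{\frac{3034082}{201}}} = \frac{11 + 43369}{-17070 + \frac{201}{3034082}} = \frac{43380}{- \frac{51791779539}{3034082}} = 43380 \left(- \frac{3034082}{51791779539}\right) = - \frac{14624275240}{5754642171}$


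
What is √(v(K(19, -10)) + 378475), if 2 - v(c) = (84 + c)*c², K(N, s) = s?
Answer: 7*√7573 ≈ 609.16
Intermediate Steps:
v(c) = 2 - c²*(84 + c) (v(c) = 2 - (84 + c)*c² = 2 - c²*(84 + c))
√(v(K(19, -10)) + 378475) = √((2 - 1*(-10)³ - 84*(-10)²) + 378475) = √((2 - 1*(-1000) - 84*100) + 378475) = √((2 + 1000 - 8400) + 378475) = √(-7398 + 378475) = √371077 = 7*√7573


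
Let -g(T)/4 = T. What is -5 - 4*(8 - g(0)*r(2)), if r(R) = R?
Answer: -37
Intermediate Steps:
g(T) = -4*T
-5 - 4*(8 - g(0)*r(2)) = -5 - 4*(8 - -4*0*2) = -5 - 4*(8 - 0*2) = -5 - 4*(8 - 0) = -5 - 4*(8 - 1*0) = -5 - 4*(8 + 0) = -5 - 4*8 = -5 - 32 = -37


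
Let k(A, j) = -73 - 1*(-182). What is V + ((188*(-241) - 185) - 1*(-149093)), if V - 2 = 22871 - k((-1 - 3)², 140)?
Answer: 126364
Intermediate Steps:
k(A, j) = 109 (k(A, j) = -73 + 182 = 109)
V = 22764 (V = 2 + (22871 - 1*109) = 2 + (22871 - 109) = 2 + 22762 = 22764)
V + ((188*(-241) - 185) - 1*(-149093)) = 22764 + ((188*(-241) - 185) - 1*(-149093)) = 22764 + ((-45308 - 185) + 149093) = 22764 + (-45493 + 149093) = 22764 + 103600 = 126364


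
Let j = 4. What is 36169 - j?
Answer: 36165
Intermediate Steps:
36169 - j = 36169 - 1*4 = 36169 - 4 = 36165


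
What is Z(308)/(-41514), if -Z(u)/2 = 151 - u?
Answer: -157/20757 ≈ -0.0075637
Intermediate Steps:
Z(u) = -302 + 2*u (Z(u) = -2*(151 - u) = -302 + 2*u)
Z(308)/(-41514) = (-302 + 2*308)/(-41514) = (-302 + 616)*(-1/41514) = 314*(-1/41514) = -157/20757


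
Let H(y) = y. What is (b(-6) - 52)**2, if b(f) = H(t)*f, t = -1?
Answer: 2116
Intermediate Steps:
b(f) = -f
(b(-6) - 52)**2 = (-1*(-6) - 52)**2 = (6 - 52)**2 = (-46)**2 = 2116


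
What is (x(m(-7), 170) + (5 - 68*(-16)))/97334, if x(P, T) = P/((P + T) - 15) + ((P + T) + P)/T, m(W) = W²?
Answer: 65689/5840040 ≈ 0.011248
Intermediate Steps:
x(P, T) = P/(-15 + P + T) + (T + 2*P)/T
(x(m(-7), 170) + (5 - 68*(-16)))/97334 = ((170² - 30*(-7)² - 15*170 + 2*((-7)²)² + 4*(-7)²*170)/(170*(-15 + (-7)² + 170)) + (5 - 68*(-16)))/97334 = ((28900 - 30*49 - 2550 + 2*49² + 4*49*170)/(170*(-15 + 49 + 170)) + (5 + 1088))*(1/97334) = ((1/170)*(28900 - 1470 - 2550 + 2*2401 + 33320)/204 + 1093)*(1/97334) = ((1/170)*(1/204)*(28900 - 1470 - 2550 + 4802 + 33320) + 1093)*(1/97334) = ((1/170)*(1/204)*63002 + 1093)*(1/97334) = (109/60 + 1093)*(1/97334) = (65689/60)*(1/97334) = 65689/5840040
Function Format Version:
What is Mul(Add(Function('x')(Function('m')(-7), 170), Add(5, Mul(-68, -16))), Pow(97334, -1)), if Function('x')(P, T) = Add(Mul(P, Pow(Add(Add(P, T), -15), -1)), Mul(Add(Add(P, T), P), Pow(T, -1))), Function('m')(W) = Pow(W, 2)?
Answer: Rational(65689, 5840040) ≈ 0.011248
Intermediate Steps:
Function('x')(P, T) = Add(Mul(P, Pow(Add(-15, P, T), -1)), Mul(Pow(T, -1), Add(T, Mul(2, P)))) (Function('x')(P, T) = Add(Mul(P, Pow(Add(-15, P, T), -1)), Mul(Add(T, Mul(2, P)), Pow(T, -1))) = Add(Mul(P, Pow(Add(-15, P, T), -1)), Mul(Pow(T, -1), Add(T, Mul(2, P)))))
Mul(Add(Function('x')(Function('m')(-7), 170), Add(5, Mul(-68, -16))), Pow(97334, -1)) = Mul(Add(Mul(Pow(170, -1), Pow(Add(-15, Pow(-7, 2), 170), -1), Add(Pow(170, 2), Mul(-30, Pow(-7, 2)), Mul(-15, 170), Mul(2, Pow(Pow(-7, 2), 2)), Mul(4, Pow(-7, 2), 170))), Add(5, Mul(-68, -16))), Pow(97334, -1)) = Mul(Add(Mul(Rational(1, 170), Pow(Add(-15, 49, 170), -1), Add(28900, Mul(-30, 49), -2550, Mul(2, Pow(49, 2)), Mul(4, 49, 170))), Add(5, 1088)), Rational(1, 97334)) = Mul(Add(Mul(Rational(1, 170), Pow(204, -1), Add(28900, -1470, -2550, Mul(2, 2401), 33320)), 1093), Rational(1, 97334)) = Mul(Add(Mul(Rational(1, 170), Rational(1, 204), Add(28900, -1470, -2550, 4802, 33320)), 1093), Rational(1, 97334)) = Mul(Add(Mul(Rational(1, 170), Rational(1, 204), 63002), 1093), Rational(1, 97334)) = Mul(Add(Rational(109, 60), 1093), Rational(1, 97334)) = Mul(Rational(65689, 60), Rational(1, 97334)) = Rational(65689, 5840040)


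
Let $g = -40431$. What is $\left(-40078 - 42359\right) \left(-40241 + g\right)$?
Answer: $6650357664$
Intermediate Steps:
$\left(-40078 - 42359\right) \left(-40241 + g\right) = \left(-40078 - 42359\right) \left(-40241 - 40431\right) = \left(-82437\right) \left(-80672\right) = 6650357664$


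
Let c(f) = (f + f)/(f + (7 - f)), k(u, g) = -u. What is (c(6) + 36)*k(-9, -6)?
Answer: 2376/7 ≈ 339.43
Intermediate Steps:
c(f) = 2*f/7 (c(f) = (2*f)/7 = (2*f)*(⅐) = 2*f/7)
(c(6) + 36)*k(-9, -6) = ((2/7)*6 + 36)*(-1*(-9)) = (12/7 + 36)*9 = (264/7)*9 = 2376/7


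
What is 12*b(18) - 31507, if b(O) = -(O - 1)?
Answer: -31711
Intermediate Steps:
b(O) = 1 - O (b(O) = -(-1 + O) = 1 - O)
12*b(18) - 31507 = 12*(1 - 1*18) - 31507 = 12*(1 - 18) - 31507 = 12*(-17) - 31507 = -204 - 31507 = -31711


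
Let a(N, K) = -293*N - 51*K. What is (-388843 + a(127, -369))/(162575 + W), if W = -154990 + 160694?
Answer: -135745/56093 ≈ -2.4200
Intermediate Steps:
W = 5704
(-388843 + a(127, -369))/(162575 + W) = (-388843 + (-293*127 - 51*(-369)))/(162575 + 5704) = (-388843 + (-37211 + 18819))/168279 = (-388843 - 18392)*(1/168279) = -407235*1/168279 = -135745/56093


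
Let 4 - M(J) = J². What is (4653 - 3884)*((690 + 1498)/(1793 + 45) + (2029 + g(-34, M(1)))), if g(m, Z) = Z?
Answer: 1436878038/919 ≈ 1.5635e+6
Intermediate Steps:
M(J) = 4 - J²
(4653 - 3884)*((690 + 1498)/(1793 + 45) + (2029 + g(-34, M(1)))) = (4653 - 3884)*((690 + 1498)/(1793 + 45) + (2029 + (4 - 1*1²))) = 769*(2188/1838 + (2029 + (4 - 1*1))) = 769*(2188*(1/1838) + (2029 + (4 - 1))) = 769*(1094/919 + (2029 + 3)) = 769*(1094/919 + 2032) = 769*(1868502/919) = 1436878038/919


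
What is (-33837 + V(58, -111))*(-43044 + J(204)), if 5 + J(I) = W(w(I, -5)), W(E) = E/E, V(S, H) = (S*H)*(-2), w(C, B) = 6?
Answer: 902329128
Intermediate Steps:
V(S, H) = -2*H*S (V(S, H) = (H*S)*(-2) = -2*H*S)
W(E) = 1
J(I) = -4 (J(I) = -5 + 1 = -4)
(-33837 + V(58, -111))*(-43044 + J(204)) = (-33837 - 2*(-111)*58)*(-43044 - 4) = (-33837 + 12876)*(-43048) = -20961*(-43048) = 902329128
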